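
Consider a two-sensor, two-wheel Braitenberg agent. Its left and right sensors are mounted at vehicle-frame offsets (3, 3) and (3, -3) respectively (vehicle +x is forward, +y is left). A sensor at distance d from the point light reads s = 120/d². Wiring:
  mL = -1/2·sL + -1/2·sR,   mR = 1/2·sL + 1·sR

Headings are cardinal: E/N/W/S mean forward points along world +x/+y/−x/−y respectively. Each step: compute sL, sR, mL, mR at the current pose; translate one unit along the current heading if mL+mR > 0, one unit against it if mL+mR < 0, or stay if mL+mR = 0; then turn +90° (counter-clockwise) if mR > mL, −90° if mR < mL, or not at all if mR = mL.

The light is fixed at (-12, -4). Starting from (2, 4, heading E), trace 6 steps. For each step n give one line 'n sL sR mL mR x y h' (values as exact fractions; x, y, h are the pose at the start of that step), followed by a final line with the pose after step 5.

0 12/41 60/157 -2172/6437 3402/6437 2 4 E
1 24/53 24/89 -1704/4717 2340/4717 3 4 N
2 2/3 5/12 -13/24 3/4 3 5 W
3 24/65 120/157 -5784/10205 9684/10205 2 5 S
4 12/41 60/157 -2172/6437 3402/6437 2 4 E
5 24/53 24/89 -1704/4717 2340/4717 3 4 N
final 3 5 W

n=0: pose=(2,4,E); sL=12/41, sR=60/157; mL=-2172/6437, mR=3402/6437; mL+mR=30/157 → advance +1; mR−mL=5574/6437 → turn +1·90°
n=1: pose=(3,4,N); sL=24/53, sR=24/89; mL=-1704/4717, mR=2340/4717; mL+mR=12/89 → advance +1; mR−mL=4044/4717 → turn +1·90°
n=2: pose=(3,5,W); sL=2/3, sR=5/12; mL=-13/24, mR=3/4; mL+mR=5/24 → advance +1; mR−mL=31/24 → turn +1·90°
n=3: pose=(2,5,S); sL=24/65, sR=120/157; mL=-5784/10205, mR=9684/10205; mL+mR=60/157 → advance +1; mR−mL=15468/10205 → turn +1·90°
n=4: pose=(2,4,E); sL=12/41, sR=60/157; mL=-2172/6437, mR=3402/6437; mL+mR=30/157 → advance +1; mR−mL=5574/6437 → turn +1·90°
n=5: pose=(3,4,N); sL=24/53, sR=24/89; mL=-1704/4717, mR=2340/4717; mL+mR=12/89 → advance +1; mR−mL=4044/4717 → turn +1·90°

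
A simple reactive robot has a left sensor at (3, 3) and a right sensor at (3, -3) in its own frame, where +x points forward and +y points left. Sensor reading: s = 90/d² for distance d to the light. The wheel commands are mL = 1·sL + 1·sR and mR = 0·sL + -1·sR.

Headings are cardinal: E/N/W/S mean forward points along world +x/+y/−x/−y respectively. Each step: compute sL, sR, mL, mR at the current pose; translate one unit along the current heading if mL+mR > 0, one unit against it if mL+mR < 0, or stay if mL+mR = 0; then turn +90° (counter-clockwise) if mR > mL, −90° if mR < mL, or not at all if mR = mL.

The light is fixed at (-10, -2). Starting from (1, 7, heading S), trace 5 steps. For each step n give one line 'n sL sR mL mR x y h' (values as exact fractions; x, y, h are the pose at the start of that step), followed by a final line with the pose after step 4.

n=0: pose=(1,7,S); sL=45/116, sR=9/10; mL=747/580, mR=-9/10; mL+mR=45/116 → advance +1; mR−mL=-1269/580 → turn -1·90°
n=1: pose=(1,6,W); sL=90/89, sR=18/37; mL=4932/3293, mR=-18/37; mL+mR=90/89 → advance +1; mR−mL=-6534/3293 → turn -1·90°
n=2: pose=(0,6,N); sL=9/17, sR=9/29; mL=414/493, mR=-9/29; mL+mR=9/17 → advance +1; mR−mL=-567/493 → turn -1·90°
n=3: pose=(0,7,E); sL=90/313, sR=18/41; mL=9324/12833, mR=-18/41; mL+mR=90/313 → advance +1; mR−mL=-14958/12833 → turn -1·90°
n=4: pose=(1,7,S); sL=45/116, sR=9/10; mL=747/580, mR=-9/10; mL+mR=45/116 → advance +1; mR−mL=-1269/580 → turn -1·90°

0 45/116 9/10 747/580 -9/10 1 7 S
1 90/89 18/37 4932/3293 -18/37 1 6 W
2 9/17 9/29 414/493 -9/29 0 6 N
3 90/313 18/41 9324/12833 -18/41 0 7 E
4 45/116 9/10 747/580 -9/10 1 7 S
final 1 6 W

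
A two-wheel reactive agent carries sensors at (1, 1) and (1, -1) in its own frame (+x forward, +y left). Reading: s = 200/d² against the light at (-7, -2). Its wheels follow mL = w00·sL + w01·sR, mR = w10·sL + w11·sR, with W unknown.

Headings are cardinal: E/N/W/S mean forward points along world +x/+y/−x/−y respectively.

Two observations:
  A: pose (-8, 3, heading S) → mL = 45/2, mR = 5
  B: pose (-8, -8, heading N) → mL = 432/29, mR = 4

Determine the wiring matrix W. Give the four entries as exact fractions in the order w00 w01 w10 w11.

obs A: pose=(-8,3,S) → sL=25/2, sR=10, mL=45/2, mR=5
obs B: pose=(-8,-8,N) → sL=200/29, sR=8, mL=432/29, mR=4
sensor matrix S = [[25/2, 10], [200/29, 8]]; det S = 900/29
solve [mL_A; mL_B] = S·[w00; w01] and [mR_A; mR_B] = S·[w10; w11]:
  w00 = 1, w01 = 1, w10 = 0, w11 = 1/2

1 1 0 1/2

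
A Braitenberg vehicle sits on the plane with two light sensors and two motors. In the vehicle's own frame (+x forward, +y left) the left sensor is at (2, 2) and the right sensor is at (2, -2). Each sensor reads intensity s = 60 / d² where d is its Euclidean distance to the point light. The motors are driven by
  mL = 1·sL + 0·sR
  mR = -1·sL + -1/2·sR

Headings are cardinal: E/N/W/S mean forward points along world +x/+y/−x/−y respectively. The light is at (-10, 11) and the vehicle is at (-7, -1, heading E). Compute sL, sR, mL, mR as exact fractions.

12/25 60/221 12/25 -3402/5525

left sensor world pos  = (-5, 1); dL² = 125
right sensor world pos = (-5, -3); dR² = 221
sL = 60/125 = 12/25
sR = 60/221 = 60/221
mL = 1·sL + 0·sR = 12/25
mR = -1·sL + -1/2·sR = -3402/5525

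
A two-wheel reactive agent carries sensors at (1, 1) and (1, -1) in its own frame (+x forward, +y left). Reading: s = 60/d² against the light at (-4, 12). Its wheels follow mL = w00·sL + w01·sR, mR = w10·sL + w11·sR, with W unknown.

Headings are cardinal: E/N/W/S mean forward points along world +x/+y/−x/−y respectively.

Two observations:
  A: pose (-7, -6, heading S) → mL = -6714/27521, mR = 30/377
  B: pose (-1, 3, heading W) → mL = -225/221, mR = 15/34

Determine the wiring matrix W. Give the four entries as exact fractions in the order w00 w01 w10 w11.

-1 -1/2 0 1/2

obs A: pose=(-7,-6,S) → sL=12/73, sR=60/377, mL=-6714/27521, mR=30/377
obs B: pose=(-1,3,W) → sL=15/26, sR=15/17, mL=-225/221, mR=15/34
sensor matrix S = [[12/73, 60/377], [15/26, 15/17]]; det S = 323730/6082141
solve [mL_A; mL_B] = S·[w00; w01] and [mR_A; mR_B] = S·[w10; w11]:
  w00 = -1, w01 = -1/2, w10 = 0, w11 = 1/2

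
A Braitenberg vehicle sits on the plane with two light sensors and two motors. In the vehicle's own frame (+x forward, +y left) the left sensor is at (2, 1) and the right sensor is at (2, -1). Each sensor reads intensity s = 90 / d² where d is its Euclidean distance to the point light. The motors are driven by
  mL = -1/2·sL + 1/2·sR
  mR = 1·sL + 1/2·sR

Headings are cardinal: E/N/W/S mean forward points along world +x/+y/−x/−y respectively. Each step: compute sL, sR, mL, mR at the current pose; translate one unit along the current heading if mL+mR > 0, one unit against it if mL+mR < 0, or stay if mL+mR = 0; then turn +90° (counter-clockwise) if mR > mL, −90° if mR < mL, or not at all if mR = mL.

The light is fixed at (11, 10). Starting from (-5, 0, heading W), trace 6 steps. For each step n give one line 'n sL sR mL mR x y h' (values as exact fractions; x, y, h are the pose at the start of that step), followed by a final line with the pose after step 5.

0 18/89 2/9 8/801 251/801 -5 0 W
1 9/40 5/26 -17/1040 167/520 -6 0 S
2 18/65 10/41 -44/2665 1063/2665 -6 -1 E
3 9/37 5/17 16/629 491/1258 -5 -1 N
4 18/89 2/9 8/801 251/801 -5 0 W
5 9/40 5/26 -17/1040 167/520 -6 0 S
final -6 -1 E

n=0: pose=(-5,0,W); sL=18/89, sR=2/9; mL=8/801, mR=251/801; mL+mR=259/801 → advance +1; mR−mL=27/89 → turn +1·90°
n=1: pose=(-6,0,S); sL=9/40, sR=5/26; mL=-17/1040, mR=167/520; mL+mR=317/1040 → advance +1; mR−mL=27/80 → turn +1·90°
n=2: pose=(-6,-1,E); sL=18/65, sR=10/41; mL=-44/2665, mR=1063/2665; mL+mR=1019/2665 → advance +1; mR−mL=27/65 → turn +1·90°
n=3: pose=(-5,-1,N); sL=9/37, sR=5/17; mL=16/629, mR=491/1258; mL+mR=523/1258 → advance +1; mR−mL=27/74 → turn +1·90°
n=4: pose=(-5,0,W); sL=18/89, sR=2/9; mL=8/801, mR=251/801; mL+mR=259/801 → advance +1; mR−mL=27/89 → turn +1·90°
n=5: pose=(-6,0,S); sL=9/40, sR=5/26; mL=-17/1040, mR=167/520; mL+mR=317/1040 → advance +1; mR−mL=27/80 → turn +1·90°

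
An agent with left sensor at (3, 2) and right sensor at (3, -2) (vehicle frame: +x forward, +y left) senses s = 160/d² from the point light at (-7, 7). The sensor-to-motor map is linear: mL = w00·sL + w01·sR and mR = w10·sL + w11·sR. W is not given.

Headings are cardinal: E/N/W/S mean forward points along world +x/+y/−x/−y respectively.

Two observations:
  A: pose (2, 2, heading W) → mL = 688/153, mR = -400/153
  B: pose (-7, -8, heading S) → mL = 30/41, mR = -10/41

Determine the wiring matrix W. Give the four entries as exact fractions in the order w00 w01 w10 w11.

1/2 1 1/2 -1

obs A: pose=(2,2,W) → sL=32/17, sR=32/9, mL=688/153, mR=-400/153
obs B: pose=(-7,-8,S) → sL=20/41, sR=20/41, mL=30/41, mR=-10/41
sensor matrix S = [[32/17, 32/9], [20/41, 20/41]]; det S = -5120/6273
solve [mL_A; mL_B] = S·[w00; w01] and [mR_A; mR_B] = S·[w10; w11]:
  w00 = 1/2, w01 = 1, w10 = 1/2, w11 = -1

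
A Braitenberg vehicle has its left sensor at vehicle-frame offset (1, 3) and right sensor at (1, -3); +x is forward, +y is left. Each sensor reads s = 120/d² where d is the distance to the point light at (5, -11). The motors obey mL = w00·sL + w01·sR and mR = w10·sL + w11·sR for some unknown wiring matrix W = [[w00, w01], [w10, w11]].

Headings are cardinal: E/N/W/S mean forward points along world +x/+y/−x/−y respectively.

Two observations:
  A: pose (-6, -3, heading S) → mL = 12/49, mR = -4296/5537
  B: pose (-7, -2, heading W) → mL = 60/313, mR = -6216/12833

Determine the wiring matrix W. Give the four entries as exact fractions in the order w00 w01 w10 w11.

0 1/2 -1/2 -1/2

obs A: pose=(-6,-3,S) → sL=120/113, sR=24/49, mL=12/49, mR=-4296/5537
obs B: pose=(-7,-2,W) → sL=24/41, sR=120/313, mL=60/313, mR=-6216/12833
sensor matrix S = [[120/113, 24/49], [24/41, 120/313]]; det S = 8557056/71056321
solve [mL_A; mL_B] = S·[w00; w01] and [mR_A; mR_B] = S·[w10; w11]:
  w00 = 0, w01 = 1/2, w10 = -1/2, w11 = -1/2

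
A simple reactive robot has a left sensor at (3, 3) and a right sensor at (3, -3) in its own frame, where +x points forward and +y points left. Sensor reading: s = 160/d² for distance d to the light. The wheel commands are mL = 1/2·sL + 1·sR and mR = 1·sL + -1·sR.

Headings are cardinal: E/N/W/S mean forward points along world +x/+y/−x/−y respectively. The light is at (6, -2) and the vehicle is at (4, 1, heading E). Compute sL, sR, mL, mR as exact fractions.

160/37 160 6000/37 -5760/37

left sensor world pos  = (7, 4); dL² = 37
right sensor world pos = (7, -2); dR² = 1
sL = 160/37 = 160/37
sR = 160/1 = 160
mL = 1/2·sL + 1·sR = 6000/37
mR = 1·sL + -1·sR = -5760/37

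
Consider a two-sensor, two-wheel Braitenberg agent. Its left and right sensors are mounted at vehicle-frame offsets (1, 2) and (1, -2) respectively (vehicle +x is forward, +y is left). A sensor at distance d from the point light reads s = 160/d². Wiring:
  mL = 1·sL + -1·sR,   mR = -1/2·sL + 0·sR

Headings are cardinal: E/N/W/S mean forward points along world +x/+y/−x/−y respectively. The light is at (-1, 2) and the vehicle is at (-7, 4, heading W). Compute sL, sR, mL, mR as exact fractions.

left sensor world pos  = (-8, 2); dL² = 49
right sensor world pos = (-8, 6); dR² = 65
sL = 160/49 = 160/49
sR = 160/65 = 32/13
mL = 1·sL + -1·sR = 512/637
mR = -1/2·sL + 0·sR = -80/49

160/49 32/13 512/637 -80/49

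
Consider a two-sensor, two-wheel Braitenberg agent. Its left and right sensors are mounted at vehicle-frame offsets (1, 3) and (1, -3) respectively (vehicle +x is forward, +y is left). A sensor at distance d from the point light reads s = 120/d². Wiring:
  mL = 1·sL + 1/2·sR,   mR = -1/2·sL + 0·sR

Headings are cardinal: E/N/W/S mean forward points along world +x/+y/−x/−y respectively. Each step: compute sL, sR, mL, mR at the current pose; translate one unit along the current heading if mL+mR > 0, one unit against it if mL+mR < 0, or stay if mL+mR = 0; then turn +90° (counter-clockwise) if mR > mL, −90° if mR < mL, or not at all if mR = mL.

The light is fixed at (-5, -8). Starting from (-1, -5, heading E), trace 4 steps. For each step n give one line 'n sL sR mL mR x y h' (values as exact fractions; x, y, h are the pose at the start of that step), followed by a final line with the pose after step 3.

n=0: pose=(-1,-5,E); sL=120/61, sR=24/5; mL=1332/305, mR=-60/61; mL+mR=1032/305 → advance +1; mR−mL=-1632/305 → turn -1·90°
n=1: pose=(0,-5,S); sL=30/17, sR=15; mL=315/34, mR=-15/17; mL+mR=285/34 → advance +1; mR−mL=-345/34 → turn -1·90°
n=2: pose=(0,-6,W); sL=120/17, sR=120/41; mL=5940/697, mR=-60/17; mL+mR=3480/697 → advance +1; mR−mL=-8400/697 → turn -1·90°
n=3: pose=(-1,-6,N); sL=12, sR=60/29; mL=378/29, mR=-6; mL+mR=204/29 → advance +1; mR−mL=-552/29 → turn -1·90°

0 120/61 24/5 1332/305 -60/61 -1 -5 E
1 30/17 15 315/34 -15/17 0 -5 S
2 120/17 120/41 5940/697 -60/17 0 -6 W
3 12 60/29 378/29 -6 -1 -6 N
final -1 -5 E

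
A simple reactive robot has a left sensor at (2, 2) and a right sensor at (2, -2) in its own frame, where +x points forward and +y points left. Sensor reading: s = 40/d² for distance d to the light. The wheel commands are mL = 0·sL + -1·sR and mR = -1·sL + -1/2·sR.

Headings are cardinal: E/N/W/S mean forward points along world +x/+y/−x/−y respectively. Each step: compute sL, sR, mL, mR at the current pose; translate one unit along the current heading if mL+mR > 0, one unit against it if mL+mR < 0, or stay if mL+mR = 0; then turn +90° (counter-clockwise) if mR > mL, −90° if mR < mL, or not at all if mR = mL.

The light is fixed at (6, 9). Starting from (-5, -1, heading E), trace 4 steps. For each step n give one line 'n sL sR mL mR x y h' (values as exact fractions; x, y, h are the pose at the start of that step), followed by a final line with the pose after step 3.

0 8/29 8/45 -8/45 -476/1305 -5 -1 E
1 10/61 2/17 -2/17 -231/1037 -6 -1 S
2 40/317 8/49 -8/49 -3228/15533 -6 0 W
3 20/109 4/13 -4/13 -478/1417 -5 0 N
final -5 -1 E

n=0: pose=(-5,-1,E); sL=8/29, sR=8/45; mL=-8/45, mR=-476/1305; mL+mR=-236/435 → advance -1; mR−mL=-244/1305 → turn -1·90°
n=1: pose=(-6,-1,S); sL=10/61, sR=2/17; mL=-2/17, mR=-231/1037; mL+mR=-353/1037 → advance -1; mR−mL=-109/1037 → turn -1·90°
n=2: pose=(-6,0,W); sL=40/317, sR=8/49; mL=-8/49, mR=-3228/15533; mL+mR=-5764/15533 → advance -1; mR−mL=-692/15533 → turn -1·90°
n=3: pose=(-5,0,N); sL=20/109, sR=4/13; mL=-4/13, mR=-478/1417; mL+mR=-914/1417 → advance -1; mR−mL=-42/1417 → turn -1·90°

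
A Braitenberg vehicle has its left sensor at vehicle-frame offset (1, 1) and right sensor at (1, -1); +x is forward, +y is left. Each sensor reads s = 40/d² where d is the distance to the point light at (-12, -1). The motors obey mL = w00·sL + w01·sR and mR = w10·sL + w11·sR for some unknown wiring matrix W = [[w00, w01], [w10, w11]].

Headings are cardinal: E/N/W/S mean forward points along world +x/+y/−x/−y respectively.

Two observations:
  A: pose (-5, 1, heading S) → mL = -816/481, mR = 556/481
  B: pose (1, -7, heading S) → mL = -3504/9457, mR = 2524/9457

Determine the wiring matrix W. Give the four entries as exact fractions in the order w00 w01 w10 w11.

-1 -1 1 1/2

obs A: pose=(-5,1,S) → sL=8/13, sR=40/37, mL=-816/481, mR=556/481
obs B: pose=(1,-7,S) → sL=8/49, sR=40/193, mL=-3504/9457, mR=2524/9457
sensor matrix S = [[8/13, 40/37], [8/49, 40/193]]; det S = -222720/4548817
solve [mL_A; mL_B] = S·[w00; w01] and [mR_A; mR_B] = S·[w10; w11]:
  w00 = -1, w01 = -1, w10 = 1, w11 = 1/2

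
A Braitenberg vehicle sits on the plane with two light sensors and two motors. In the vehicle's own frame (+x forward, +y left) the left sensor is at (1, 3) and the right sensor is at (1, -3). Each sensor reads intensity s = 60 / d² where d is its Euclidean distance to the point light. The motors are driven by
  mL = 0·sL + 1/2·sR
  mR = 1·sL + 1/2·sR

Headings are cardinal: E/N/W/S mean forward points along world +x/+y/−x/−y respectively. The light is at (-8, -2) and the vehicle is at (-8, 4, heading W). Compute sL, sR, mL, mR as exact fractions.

left sensor world pos  = (-9, 1); dL² = 10
right sensor world pos = (-9, 7); dR² = 82
sL = 60/10 = 6
sR = 60/82 = 30/41
mL = 0·sL + 1/2·sR = 15/41
mR = 1·sL + 1/2·sR = 261/41

6 30/41 15/41 261/41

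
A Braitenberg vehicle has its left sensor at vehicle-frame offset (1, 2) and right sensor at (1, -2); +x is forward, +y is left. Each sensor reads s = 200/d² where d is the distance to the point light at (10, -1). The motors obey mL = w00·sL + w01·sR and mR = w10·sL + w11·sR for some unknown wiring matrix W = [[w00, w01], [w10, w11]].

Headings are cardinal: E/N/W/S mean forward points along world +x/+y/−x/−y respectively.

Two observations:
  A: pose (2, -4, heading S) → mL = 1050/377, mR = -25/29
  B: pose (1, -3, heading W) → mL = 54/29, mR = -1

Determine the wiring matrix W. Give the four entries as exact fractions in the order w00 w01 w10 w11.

obs A: pose=(2,-4,S) → sL=50/13, sR=50/29, mL=1050/377, mR=-25/29
obs B: pose=(1,-3,W) → sL=50/29, sR=2, mL=54/29, mR=-1
sensor matrix S = [[50/13, 50/29], [50/29, 2]]; det S = 51600/10933
solve [mL_A; mL_B] = S·[w00; w01] and [mR_A; mR_B] = S·[w10; w11]:
  w00 = 1/2, w01 = 1/2, w10 = 0, w11 = -1/2

1/2 1/2 0 -1/2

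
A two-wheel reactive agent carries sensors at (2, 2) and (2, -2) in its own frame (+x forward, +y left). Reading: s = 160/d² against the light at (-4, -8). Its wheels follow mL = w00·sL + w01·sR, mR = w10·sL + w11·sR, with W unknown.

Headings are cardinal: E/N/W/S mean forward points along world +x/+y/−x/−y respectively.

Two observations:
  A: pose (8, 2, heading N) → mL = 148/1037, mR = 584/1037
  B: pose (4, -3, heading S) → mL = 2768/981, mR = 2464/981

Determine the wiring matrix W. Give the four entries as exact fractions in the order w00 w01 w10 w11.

obs A: pose=(8,2,N) → sL=40/61, sR=8/17, mL=148/1037, mR=584/1037
obs B: pose=(4,-3,S) → sL=160/109, sR=32/9, mL=2768/981, mR=2464/981
sensor matrix S = [[40/61, 8/17], [160/109, 32/9]]; det S = 1669120/1017297
solve [mL_A; mL_B] = S·[w00; w01] and [mR_A; mR_B] = S·[w10; w11]:
  w00 = -1/2, w01 = 1, w10 = 1/2, w11 = 1/2

-1/2 1 1/2 1/2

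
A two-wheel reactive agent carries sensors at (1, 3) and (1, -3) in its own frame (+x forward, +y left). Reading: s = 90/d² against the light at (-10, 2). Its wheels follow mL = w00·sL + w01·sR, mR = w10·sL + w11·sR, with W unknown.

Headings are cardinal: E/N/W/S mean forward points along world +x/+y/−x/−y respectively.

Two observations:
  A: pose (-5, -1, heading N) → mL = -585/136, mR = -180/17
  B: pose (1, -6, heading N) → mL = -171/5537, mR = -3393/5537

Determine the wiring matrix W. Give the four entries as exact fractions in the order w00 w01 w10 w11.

obs A: pose=(-5,-1,N) → sL=45/4, sR=45/34, mL=-585/136, mR=-180/17
obs B: pose=(1,-6,N) → sL=90/113, sR=18/49, mL=-171/5537, mR=-3393/5537
sensor matrix S = [[45/4, 45/34], [90/113, 18/49]]; det S = 579555/188258
solve [mL_A; mL_B] = S·[w00; w01] and [mR_A; mR_B] = S·[w10; w11]:
  w00 = -1/2, w01 = 1, w10 = -1, w11 = 1/2

-1/2 1 -1 1/2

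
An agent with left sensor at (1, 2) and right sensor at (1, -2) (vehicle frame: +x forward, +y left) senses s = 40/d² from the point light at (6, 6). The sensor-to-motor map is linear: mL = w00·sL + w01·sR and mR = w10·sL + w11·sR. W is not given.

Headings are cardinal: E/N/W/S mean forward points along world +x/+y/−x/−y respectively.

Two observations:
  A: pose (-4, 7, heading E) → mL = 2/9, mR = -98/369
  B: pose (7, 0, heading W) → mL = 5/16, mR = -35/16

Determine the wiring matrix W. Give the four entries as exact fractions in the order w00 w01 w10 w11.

obs A: pose=(-4,7,E) → sL=4/9, sR=20/41, mL=2/9, mR=-98/369
obs B: pose=(7,0,W) → sL=5/8, sR=5/2, mL=5/16, mR=-35/16
sensor matrix S = [[4/9, 20/41], [5/8, 5/2]]; det S = 595/738
solve [mL_A; mL_B] = S·[w00; w01] and [mR_A; mR_B] = S·[w10; w11]:
  w00 = 1/2, w01 = 0, w10 = 1/2, w11 = -1

1/2 0 1/2 -1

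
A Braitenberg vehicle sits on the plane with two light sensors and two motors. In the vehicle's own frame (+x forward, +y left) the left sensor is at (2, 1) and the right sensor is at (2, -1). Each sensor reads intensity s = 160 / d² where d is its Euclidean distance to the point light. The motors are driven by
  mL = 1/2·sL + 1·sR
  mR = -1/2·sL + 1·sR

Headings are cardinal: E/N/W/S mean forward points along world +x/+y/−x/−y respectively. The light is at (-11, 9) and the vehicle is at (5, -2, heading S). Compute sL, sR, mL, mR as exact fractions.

left sensor world pos  = (6, -4); dL² = 458
right sensor world pos = (4, -4); dR² = 394
sL = 160/458 = 80/229
sR = 160/394 = 80/197
mL = 1/2·sL + 1·sR = 26200/45113
mR = -1/2·sL + 1·sR = 10440/45113

80/229 80/197 26200/45113 10440/45113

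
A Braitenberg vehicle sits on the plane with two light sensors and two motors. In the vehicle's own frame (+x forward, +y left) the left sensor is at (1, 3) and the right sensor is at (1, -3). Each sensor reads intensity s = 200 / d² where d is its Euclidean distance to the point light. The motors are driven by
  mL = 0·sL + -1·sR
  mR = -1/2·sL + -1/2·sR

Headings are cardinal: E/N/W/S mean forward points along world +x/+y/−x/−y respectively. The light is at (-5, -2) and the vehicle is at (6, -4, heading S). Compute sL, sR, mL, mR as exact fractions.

40/41 200/73 -200/73 -5560/2993

left sensor world pos  = (9, -5); dL² = 205
right sensor world pos = (3, -5); dR² = 73
sL = 200/205 = 40/41
sR = 200/73 = 200/73
mL = 0·sL + -1·sR = -200/73
mR = -1/2·sL + -1/2·sR = -5560/2993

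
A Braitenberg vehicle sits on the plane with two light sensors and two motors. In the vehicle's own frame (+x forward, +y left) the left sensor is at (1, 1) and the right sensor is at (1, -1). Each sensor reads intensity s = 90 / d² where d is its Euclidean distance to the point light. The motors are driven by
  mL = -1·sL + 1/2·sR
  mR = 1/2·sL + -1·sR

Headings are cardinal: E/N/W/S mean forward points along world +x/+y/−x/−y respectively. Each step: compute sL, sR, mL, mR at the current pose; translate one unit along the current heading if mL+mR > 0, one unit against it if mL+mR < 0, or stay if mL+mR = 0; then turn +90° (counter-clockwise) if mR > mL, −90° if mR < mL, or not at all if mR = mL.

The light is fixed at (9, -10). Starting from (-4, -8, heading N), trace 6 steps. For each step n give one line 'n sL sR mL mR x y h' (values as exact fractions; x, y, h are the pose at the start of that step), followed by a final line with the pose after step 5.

n=0: pose=(-4,-8,N); sL=18/41, sR=10/17; mL=-101/697, mR=-257/697; mL+mR=-358/697 → advance -1; mR−mL=-156/697 → turn -1·90°
n=1: pose=(-4,-9,E); sL=45/74, sR=5/8; mL=-175/592, mR=-95/296; mL+mR=-365/592 → advance -1; mR−mL=-15/592 → turn -1·90°
n=2: pose=(-5,-9,S); sL=90/169, sR=2/5; mL=-281/845, mR=-113/845; mL+mR=-394/845 → advance -1; mR−mL=168/845 → turn +1·90°
n=3: pose=(-5,-8,E); sL=45/89, sR=9/17; mL=-729/3026, mR=-837/3026; mL+mR=-783/1513 → advance -1; mR−mL=-54/1513 → turn -1·90°
n=4: pose=(-6,-8,S); sL=90/197, sR=90/257; mL=-14265/50629, mR=-6165/50629; mL+mR=-20430/50629 → advance -1; mR−mL=8100/50629 → turn +1·90°
n=5: pose=(-6,-7,E); sL=45/106, sR=9/20; mL=-423/2120, mR=-63/265; mL+mR=-927/2120 → advance -1; mR−mL=-81/2120 → turn -1·90°

0 18/41 10/17 -101/697 -257/697 -4 -8 N
1 45/74 5/8 -175/592 -95/296 -4 -9 E
2 90/169 2/5 -281/845 -113/845 -5 -9 S
3 45/89 9/17 -729/3026 -837/3026 -5 -8 E
4 90/197 90/257 -14265/50629 -6165/50629 -6 -8 S
5 45/106 9/20 -423/2120 -63/265 -6 -7 E
final -7 -7 S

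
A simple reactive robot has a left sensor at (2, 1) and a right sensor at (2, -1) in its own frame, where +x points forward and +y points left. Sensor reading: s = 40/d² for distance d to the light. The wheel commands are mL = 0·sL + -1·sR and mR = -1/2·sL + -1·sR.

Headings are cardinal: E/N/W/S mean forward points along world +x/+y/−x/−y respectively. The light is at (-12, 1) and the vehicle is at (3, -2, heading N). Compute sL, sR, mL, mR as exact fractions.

40/197 40/257 -40/257 -13020/50629

left sensor world pos  = (2, 0); dL² = 197
right sensor world pos = (4, 0); dR² = 257
sL = 40/197 = 40/197
sR = 40/257 = 40/257
mL = 0·sL + -1·sR = -40/257
mR = -1/2·sL + -1·sR = -13020/50629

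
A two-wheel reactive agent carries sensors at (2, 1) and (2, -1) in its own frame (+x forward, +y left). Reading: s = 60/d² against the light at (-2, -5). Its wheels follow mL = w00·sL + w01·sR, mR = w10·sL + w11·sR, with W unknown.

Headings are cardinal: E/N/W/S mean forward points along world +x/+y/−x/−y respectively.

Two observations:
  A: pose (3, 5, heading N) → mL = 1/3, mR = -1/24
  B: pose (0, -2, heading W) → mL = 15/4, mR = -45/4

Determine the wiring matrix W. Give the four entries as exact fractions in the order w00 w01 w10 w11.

0 1 -1 1

obs A: pose=(3,5,N) → sL=3/8, sR=1/3, mL=1/3, mR=-1/24
obs B: pose=(0,-2,W) → sL=15, sR=15/4, mL=15/4, mR=-45/4
sensor matrix S = [[3/8, 1/3], [15, 15/4]]; det S = -115/32
solve [mL_A; mL_B] = S·[w00; w01] and [mR_A; mR_B] = S·[w10; w11]:
  w00 = 0, w01 = 1, w10 = -1, w11 = 1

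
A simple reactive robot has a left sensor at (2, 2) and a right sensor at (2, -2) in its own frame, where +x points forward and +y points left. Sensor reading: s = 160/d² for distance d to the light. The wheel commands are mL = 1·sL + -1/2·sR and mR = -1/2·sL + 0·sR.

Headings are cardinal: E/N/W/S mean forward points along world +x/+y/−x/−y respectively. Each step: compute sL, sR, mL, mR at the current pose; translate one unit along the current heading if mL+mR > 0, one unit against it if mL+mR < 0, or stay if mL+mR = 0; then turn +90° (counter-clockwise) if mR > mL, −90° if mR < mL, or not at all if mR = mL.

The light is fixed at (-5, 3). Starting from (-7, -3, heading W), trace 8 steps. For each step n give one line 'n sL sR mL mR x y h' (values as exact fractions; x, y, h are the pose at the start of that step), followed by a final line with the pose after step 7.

n=0: pose=(-7,-3,W); sL=2, sR=5; mL=-1/2, mR=-1; mL+mR=-3/2 → advance -1; mR−mL=-1/2 → turn -1·90°
n=1: pose=(-6,-3,N); sL=32/5, sR=160/17; mL=144/85, mR=-16/5; mL+mR=-128/85 → advance -1; mR−mL=-416/85 → turn -1·90°
n=2: pose=(-6,-4,E); sL=80/13, sR=80/41; mL=2760/533, mR=-40/13; mL+mR=1120/533 → advance +1; mR−mL=-4400/533 → turn -1·90°
n=3: pose=(-5,-4,S); sL=32/17, sR=32/17; mL=16/17, mR=-16/17; mL+mR=0 → advance +0; mR−mL=-32/17 → turn -1·90°
n=4: pose=(-5,-4,W); sL=32/17, sR=160/29; mL=-432/493, mR=-16/17; mL+mR=-896/493 → advance -1; mR−mL=-32/493 → turn -1·90°
n=5: pose=(-4,-4,N); sL=80/13, sR=80/17; mL=840/221, mR=-40/13; mL+mR=160/221 → advance +1; mR−mL=-1520/221 → turn -1·90°
n=6: pose=(-4,-3,E); sL=32/5, sR=160/73; mL=1936/365, mR=-16/5; mL+mR=768/365 → advance +1; mR−mL=-3104/365 → turn -1·90°
n=7: pose=(-3,-3,S); sL=2, sR=5/2; mL=3/4, mR=-1; mL+mR=-1/4 → advance -1; mR−mL=-7/4 → turn -1·90°

0 2 5 -1/2 -1 -7 -3 W
1 32/5 160/17 144/85 -16/5 -6 -3 N
2 80/13 80/41 2760/533 -40/13 -6 -4 E
3 32/17 32/17 16/17 -16/17 -5 -4 S
4 32/17 160/29 -432/493 -16/17 -5 -4 W
5 80/13 80/17 840/221 -40/13 -4 -4 N
6 32/5 160/73 1936/365 -16/5 -4 -3 E
7 2 5/2 3/4 -1 -3 -3 S
final -3 -2 W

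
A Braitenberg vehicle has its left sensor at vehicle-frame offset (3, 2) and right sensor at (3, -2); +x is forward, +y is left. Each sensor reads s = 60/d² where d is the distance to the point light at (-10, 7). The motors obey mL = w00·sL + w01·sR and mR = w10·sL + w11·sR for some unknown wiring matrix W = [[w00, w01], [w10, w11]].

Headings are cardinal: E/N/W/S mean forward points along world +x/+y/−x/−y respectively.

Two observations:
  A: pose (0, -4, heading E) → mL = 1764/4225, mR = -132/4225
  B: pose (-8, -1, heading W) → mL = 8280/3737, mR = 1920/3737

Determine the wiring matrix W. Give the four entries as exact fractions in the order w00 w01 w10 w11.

1 1 -1/2 1/2

obs A: pose=(0,-4,E) → sL=6/25, sR=30/169, mL=1764/4225, mR=-132/4225
obs B: pose=(-8,-1,W) → sL=60/101, sR=60/37, mL=8280/3737, mR=1920/3737
sensor matrix S = [[6/25, 30/169], [60/101, 60/37]]; det S = 895968/3157765
solve [mL_A; mL_B] = S·[w00; w01] and [mR_A; mR_B] = S·[w10; w11]:
  w00 = 1, w01 = 1, w10 = -1/2, w11 = 1/2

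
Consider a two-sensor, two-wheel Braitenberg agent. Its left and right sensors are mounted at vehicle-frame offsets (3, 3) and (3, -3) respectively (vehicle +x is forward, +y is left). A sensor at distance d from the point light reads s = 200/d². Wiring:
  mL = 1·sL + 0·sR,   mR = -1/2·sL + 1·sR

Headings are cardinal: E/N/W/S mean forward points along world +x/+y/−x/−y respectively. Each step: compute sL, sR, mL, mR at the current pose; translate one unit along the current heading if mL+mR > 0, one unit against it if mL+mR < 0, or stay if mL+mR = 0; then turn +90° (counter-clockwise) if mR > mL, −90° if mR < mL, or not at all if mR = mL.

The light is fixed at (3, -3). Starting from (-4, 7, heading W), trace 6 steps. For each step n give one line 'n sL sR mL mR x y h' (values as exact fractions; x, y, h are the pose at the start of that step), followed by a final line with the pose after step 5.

0 200/149 200/269 200/149 2900/40081 -4 7 W
1 20/29 100/97 20/29 1930/2813 -5 7 N
2 200/221 200/89 200/221 35300/19669 -5 8 E
3 25/37 50/53 25/37 2375/3922 -4 8 N
4 200/241 200/97 200/241 38500/23377 -4 9 E
5 100/153 100/117 100/153 350/663 -3 9 N
final -3 10 E

n=0: pose=(-4,7,W); sL=200/149, sR=200/269; mL=200/149, mR=2900/40081; mL+mR=56700/40081 → advance +1; mR−mL=-50900/40081 → turn -1·90°
n=1: pose=(-5,7,N); sL=20/29, sR=100/97; mL=20/29, mR=1930/2813; mL+mR=3870/2813 → advance +1; mR−mL=-10/2813 → turn -1·90°
n=2: pose=(-5,8,E); sL=200/221, sR=200/89; mL=200/221, mR=35300/19669; mL+mR=53100/19669 → advance +1; mR−mL=17500/19669 → turn +1·90°
n=3: pose=(-4,8,N); sL=25/37, sR=50/53; mL=25/37, mR=2375/3922; mL+mR=5025/3922 → advance +1; mR−mL=-275/3922 → turn -1·90°
n=4: pose=(-4,9,E); sL=200/241, sR=200/97; mL=200/241, mR=38500/23377; mL+mR=57900/23377 → advance +1; mR−mL=19100/23377 → turn +1·90°
n=5: pose=(-3,9,N); sL=100/153, sR=100/117; mL=100/153, mR=350/663; mL+mR=2350/1989 → advance +1; mR−mL=-250/1989 → turn -1·90°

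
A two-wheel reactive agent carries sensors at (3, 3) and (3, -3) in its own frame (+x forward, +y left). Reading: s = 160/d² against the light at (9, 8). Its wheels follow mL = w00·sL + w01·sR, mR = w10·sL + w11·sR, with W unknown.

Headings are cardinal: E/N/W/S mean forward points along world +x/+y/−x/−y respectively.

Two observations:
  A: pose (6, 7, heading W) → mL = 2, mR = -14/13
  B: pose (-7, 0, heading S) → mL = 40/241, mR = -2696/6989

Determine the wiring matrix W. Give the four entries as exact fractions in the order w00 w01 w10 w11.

obs A: pose=(6,7,W) → sL=40/13, sR=4, mL=2, mR=-14/13
obs B: pose=(-7,0,S) → sL=16/29, sR=80/241, mL=40/241, mR=-2696/6989
sensor matrix S = [[40/13, 4], [16/29, 80/241]]; det S = -107712/90857
solve [mL_A; mL_B] = S·[w00; w01] and [mR_A; mR_B] = S·[w10; w11]:
  w00 = 0, w01 = 1/2, w10 = -1, w11 = 1/2

0 1/2 -1 1/2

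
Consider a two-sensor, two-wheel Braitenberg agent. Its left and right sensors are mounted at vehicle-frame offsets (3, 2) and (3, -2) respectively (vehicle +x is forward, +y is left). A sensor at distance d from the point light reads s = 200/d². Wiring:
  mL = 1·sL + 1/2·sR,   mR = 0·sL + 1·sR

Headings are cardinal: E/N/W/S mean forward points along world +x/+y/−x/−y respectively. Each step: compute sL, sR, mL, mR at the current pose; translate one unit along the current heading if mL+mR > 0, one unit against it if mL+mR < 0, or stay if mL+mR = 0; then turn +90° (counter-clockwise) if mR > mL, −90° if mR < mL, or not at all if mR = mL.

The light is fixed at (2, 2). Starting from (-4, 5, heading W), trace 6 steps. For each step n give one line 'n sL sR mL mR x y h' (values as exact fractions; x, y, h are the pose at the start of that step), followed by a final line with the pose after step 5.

0 100/41 100/53 7350/2173 100/53 -4 5 W
1 200/117 200/61 23900/7137 200/61 -5 5 N
2 50/13 10 115/13 10 -5 6 E
3 200/113 40/13 4860/1469 40/13 -4 6 N
4 100/29 100/9 2350/261 100/9 -4 7 E
5 200/113 200/73 25900/8249 200/73 -3 7 N
final -3 8 E

n=0: pose=(-4,5,W); sL=100/41, sR=100/53; mL=7350/2173, mR=100/53; mL+mR=11450/2173 → advance +1; mR−mL=-3250/2173 → turn -1·90°
n=1: pose=(-5,5,N); sL=200/117, sR=200/61; mL=23900/7137, mR=200/61; mL+mR=47300/7137 → advance +1; mR−mL=-500/7137 → turn -1·90°
n=2: pose=(-5,6,E); sL=50/13, sR=10; mL=115/13, mR=10; mL+mR=245/13 → advance +1; mR−mL=15/13 → turn +1·90°
n=3: pose=(-4,6,N); sL=200/113, sR=40/13; mL=4860/1469, mR=40/13; mL+mR=9380/1469 → advance +1; mR−mL=-340/1469 → turn -1·90°
n=4: pose=(-4,7,E); sL=100/29, sR=100/9; mL=2350/261, mR=100/9; mL+mR=1750/87 → advance +1; mR−mL=550/261 → turn +1·90°
n=5: pose=(-3,7,N); sL=200/113, sR=200/73; mL=25900/8249, mR=200/73; mL+mR=48500/8249 → advance +1; mR−mL=-3300/8249 → turn -1·90°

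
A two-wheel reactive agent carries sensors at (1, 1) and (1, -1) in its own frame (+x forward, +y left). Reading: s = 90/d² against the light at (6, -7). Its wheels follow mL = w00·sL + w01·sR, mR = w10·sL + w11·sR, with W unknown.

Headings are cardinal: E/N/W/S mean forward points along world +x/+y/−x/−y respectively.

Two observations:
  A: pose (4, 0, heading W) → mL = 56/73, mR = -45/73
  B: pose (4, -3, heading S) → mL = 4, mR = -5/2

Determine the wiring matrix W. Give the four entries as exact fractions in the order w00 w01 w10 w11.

obs A: pose=(4,0,W) → sL=2, sR=90/73, mL=56/73, mR=-45/73
obs B: pose=(4,-3,S) → sL=9, sR=5, mL=4, mR=-5/2
sensor matrix S = [[2, 90/73], [9, 5]]; det S = -80/73
solve [mL_A; mL_B] = S·[w00; w01] and [mR_A; mR_B] = S·[w10; w11]:
  w00 = 1, w01 = -1, w10 = 0, w11 = -1/2

1 -1 0 -1/2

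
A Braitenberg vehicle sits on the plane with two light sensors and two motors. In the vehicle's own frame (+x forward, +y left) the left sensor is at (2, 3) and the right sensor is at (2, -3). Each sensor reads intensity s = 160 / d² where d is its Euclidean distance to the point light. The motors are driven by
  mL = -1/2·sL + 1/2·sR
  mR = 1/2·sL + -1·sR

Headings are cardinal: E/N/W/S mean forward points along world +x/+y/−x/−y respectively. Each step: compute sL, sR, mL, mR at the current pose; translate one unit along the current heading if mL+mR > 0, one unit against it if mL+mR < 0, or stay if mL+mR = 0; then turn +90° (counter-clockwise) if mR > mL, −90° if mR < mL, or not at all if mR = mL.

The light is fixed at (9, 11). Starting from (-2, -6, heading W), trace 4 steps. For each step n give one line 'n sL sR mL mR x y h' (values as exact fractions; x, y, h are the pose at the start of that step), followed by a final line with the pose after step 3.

n=0: pose=(-2,-6,W); sL=160/569, sR=32/73; mL=3264/41537, mR=-12368/41537; mL+mR=-16/73 → advance -1; mR−mL=-15632/41537 → turn -1·90°
n=1: pose=(-1,-6,N); sL=80/197, sR=80/137; mL=2400/26989, mR=-10280/26989; mL+mR=-40/137 → advance -1; mR−mL=-12680/26989 → turn -1·90°
n=2: pose=(-1,-7,E); sL=160/289, sR=32/101; mL=-3456/29189, mR=-1168/29189; mL+mR=-16/101 → advance -1; mR−mL=2288/29189 → turn +1·90°
n=3: pose=(-2,-7,N); sL=40/113, sR=1/2; mL=33/452, mR=-73/226; mL+mR=-1/4 → advance -1; mR−mL=-179/452 → turn -1·90°

0 160/569 32/73 3264/41537 -12368/41537 -2 -6 W
1 80/197 80/137 2400/26989 -10280/26989 -1 -6 N
2 160/289 32/101 -3456/29189 -1168/29189 -1 -7 E
3 40/113 1/2 33/452 -73/226 -2 -7 N
final -2 -8 E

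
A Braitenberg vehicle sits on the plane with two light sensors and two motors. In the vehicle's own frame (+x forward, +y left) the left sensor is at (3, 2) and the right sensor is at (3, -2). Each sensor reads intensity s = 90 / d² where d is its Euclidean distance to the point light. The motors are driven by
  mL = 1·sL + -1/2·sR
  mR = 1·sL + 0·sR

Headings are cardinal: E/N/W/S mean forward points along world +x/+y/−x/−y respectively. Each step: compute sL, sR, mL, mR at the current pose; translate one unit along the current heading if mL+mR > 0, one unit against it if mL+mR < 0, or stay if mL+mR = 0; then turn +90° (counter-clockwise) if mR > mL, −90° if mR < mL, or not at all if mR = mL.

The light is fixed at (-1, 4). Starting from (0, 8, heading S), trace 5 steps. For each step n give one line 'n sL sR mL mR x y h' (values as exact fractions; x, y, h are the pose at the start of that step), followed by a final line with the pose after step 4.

n=0: pose=(0,8,S); sL=9, sR=45; mL=-27/2, mR=9; mL+mR=-9/2 → advance -1; mR−mL=45/2 → turn +1·90°
n=1: pose=(0,9,E); sL=18/13, sR=18/5; mL=-27/65, mR=18/13; mL+mR=63/65 → advance +1; mR−mL=9/5 → turn +1·90°
n=2: pose=(1,9,N); sL=45/32, sR=9/8; mL=27/32, mR=45/32; mL+mR=9/4 → advance +1; mR−mL=9/16 → turn +1·90°
n=3: pose=(1,10,W); sL=90/17, sR=18/13; mL=1017/221, mR=90/17; mL+mR=2187/221 → advance +1; mR−mL=9/13 → turn +1·90°
n=4: pose=(0,10,S); sL=5, sR=9; mL=1/2, mR=5; mL+mR=11/2 → advance +1; mR−mL=9/2 → turn +1·90°

0 9 45 -27/2 9 0 8 S
1 18/13 18/5 -27/65 18/13 0 9 E
2 45/32 9/8 27/32 45/32 1 9 N
3 90/17 18/13 1017/221 90/17 1 10 W
4 5 9 1/2 5 0 10 S
final 0 9 E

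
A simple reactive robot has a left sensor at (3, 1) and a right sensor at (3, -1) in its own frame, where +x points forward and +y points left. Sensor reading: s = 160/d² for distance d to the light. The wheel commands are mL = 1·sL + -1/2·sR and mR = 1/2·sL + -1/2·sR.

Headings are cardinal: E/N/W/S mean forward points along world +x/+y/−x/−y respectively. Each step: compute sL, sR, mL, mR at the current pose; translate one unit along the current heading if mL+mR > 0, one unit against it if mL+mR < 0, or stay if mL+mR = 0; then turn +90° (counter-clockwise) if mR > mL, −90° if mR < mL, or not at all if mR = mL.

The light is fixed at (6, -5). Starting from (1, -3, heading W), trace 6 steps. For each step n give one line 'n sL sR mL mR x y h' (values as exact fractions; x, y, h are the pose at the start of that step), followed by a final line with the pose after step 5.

n=0: pose=(1,-3,W); sL=32/13, sR=160/73; mL=1296/949, mR=128/949; mL+mR=1424/949 → advance +1; mR−mL=-16/13 → turn -1·90°
n=1: pose=(0,-3,N); sL=80/37, sR=16/5; mL=104/185, mR=-96/185; mL+mR=8/185 → advance +1; mR−mL=-40/37 → turn -1·90°
n=2: pose=(0,-2,E); sL=32/5, sR=160/13; mL=16/65, mR=-192/65; mL+mR=-176/65 → advance -1; mR−mL=-16/5 → turn -1·90°
n=3: pose=(-1,-2,S); sL=40/9, sR=5/2; mL=115/36, mR=35/36; mL+mR=25/6 → advance +1; mR−mL=-20/9 → turn -1·90°
n=4: pose=(-1,-3,W); sL=160/101, sR=160/109; mL=9360/11009, mR=640/11009; mL+mR=10000/11009 → advance +1; mR−mL=-80/101 → turn -1·90°
n=5: pose=(-2,-3,N); sL=80/53, sR=80/37; mL=840/1961, mR=-640/1961; mL+mR=200/1961 → advance +1; mR−mL=-40/53 → turn -1·90°

0 32/13 160/73 1296/949 128/949 1 -3 W
1 80/37 16/5 104/185 -96/185 0 -3 N
2 32/5 160/13 16/65 -192/65 0 -2 E
3 40/9 5/2 115/36 35/36 -1 -2 S
4 160/101 160/109 9360/11009 640/11009 -1 -3 W
5 80/53 80/37 840/1961 -640/1961 -2 -3 N
final -2 -2 E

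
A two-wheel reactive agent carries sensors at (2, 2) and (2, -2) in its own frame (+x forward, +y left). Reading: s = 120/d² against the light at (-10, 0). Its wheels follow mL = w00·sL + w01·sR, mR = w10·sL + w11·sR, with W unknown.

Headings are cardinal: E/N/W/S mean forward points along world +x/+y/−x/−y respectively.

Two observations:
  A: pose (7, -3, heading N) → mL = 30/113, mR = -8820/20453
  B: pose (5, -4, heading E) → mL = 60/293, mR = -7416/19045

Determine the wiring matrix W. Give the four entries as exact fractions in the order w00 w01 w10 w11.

obs A: pose=(7,-3,N) → sL=60/113, sR=60/181, mL=30/113, mR=-8820/20453
obs B: pose=(5,-4,E) → sL=120/293, sR=24/65, mL=60/293, mR=-7416/19045
sensor matrix S = [[60/113, 60/181], [120/293, 24/65]]; det S = 4696704/77905477
solve [mL_A; mL_B] = S·[w00; w01] and [mR_A; mR_B] = S·[w10; w11]:
  w00 = 1/2, w01 = 0, w10 = -1/2, w11 = -1/2

1/2 0 -1/2 -1/2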